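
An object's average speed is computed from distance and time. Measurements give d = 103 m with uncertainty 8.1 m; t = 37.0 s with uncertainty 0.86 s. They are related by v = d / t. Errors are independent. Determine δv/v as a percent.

For a monomial v ∝ d, t^-1, fractional errors add in quadrature:
  (1·δd/d)² = (1×0.0786)² = 0.00618;  (-1·δt/t)² = (-1×0.0232)² = 0.000540
δv/v = √(0.00672) = 0.0820

8.20%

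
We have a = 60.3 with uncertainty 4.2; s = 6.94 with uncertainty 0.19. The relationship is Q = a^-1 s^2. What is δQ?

Q is a product of powers, so relative uncertainties combine in quadrature:
  (-1·δa/a)² = (-1×0.0697)² = 0.00485;  (2·δs/s)² = (2×0.0274)² = 0.00300
δQ/Q = √(0.00785) = 0.0886
Q = 0.799, so δQ = 0.0886 × 0.799 = 0.0708.

0.0708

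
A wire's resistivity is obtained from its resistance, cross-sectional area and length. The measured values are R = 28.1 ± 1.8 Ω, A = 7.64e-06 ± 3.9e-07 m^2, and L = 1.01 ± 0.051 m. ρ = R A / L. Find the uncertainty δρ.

2.05e-05 Ω·m

Relative error in a monomial: (δρ/ρ)² = Σ (nᵢ · δxᵢ/xᵢ)².
  (1·δR/R)² = (1×0.0641)² = 0.00410;  (1·δA/A)² = (1×0.0510)² = 0.00261;  (-1·δL/L)² = (-1×0.0505)² = 0.00255
δρ/ρ = √(0.00926) = 0.0962
ρ = 0.000213 Ω·m, so δρ = 0.0962 × 0.000213 = 2.05e-05 Ω·m.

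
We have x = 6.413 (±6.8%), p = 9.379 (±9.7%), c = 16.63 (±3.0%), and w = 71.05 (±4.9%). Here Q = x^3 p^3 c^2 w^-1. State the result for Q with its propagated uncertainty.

(8.470 ± 3.08) × 10^5

Relative error in a monomial: (δQ/Q)² = Σ (nᵢ · δxᵢ/xᵢ)².
  (3·δx/x)² = (3×0.0680)² = 0.0416;  (3·δp/p)² = (3×0.0970)² = 0.0847;  (2·δc/c)² = (2×0.0300)² = 0.00360;  (-1·δw/w)² = (-1×0.0490)² = 0.00240
δQ/Q = √(0.132) = 0.364
Q = 847000, so δQ = 0.364 × 847000 = 3.08e+05.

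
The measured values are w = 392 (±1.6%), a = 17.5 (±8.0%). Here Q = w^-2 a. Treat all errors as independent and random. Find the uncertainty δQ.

For a monomial Q ∝ w^-2, a, fractional errors add in quadrature:
  (-2·δw/w)² = (-2×0.0160)² = 0.00102;  (1·δa/a)² = (1×0.0800)² = 0.00640
δQ/Q = √(0.00742) = 0.0862
Q = 0.000114, so δQ = 0.0862 × 0.000114 = 9.81e-06.

9.81e-06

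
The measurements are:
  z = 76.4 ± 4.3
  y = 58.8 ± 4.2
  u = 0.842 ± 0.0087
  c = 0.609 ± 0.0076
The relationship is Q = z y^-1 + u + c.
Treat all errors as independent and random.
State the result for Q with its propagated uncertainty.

2.75 ± 0.119

Let p = z·y^-1 = 1.30. δp/p = √((1·δz/z)² + (-1·δy/y)²) = √(0.00317 + 0.00510) = 0.0909, so δp = 0.118.
Q = p + u + c: δQ = √(δp² + δu² + δc²) = √(0.0140 + 7.57e-05 + 5.78e-05) = 0.119
Q = 2.75.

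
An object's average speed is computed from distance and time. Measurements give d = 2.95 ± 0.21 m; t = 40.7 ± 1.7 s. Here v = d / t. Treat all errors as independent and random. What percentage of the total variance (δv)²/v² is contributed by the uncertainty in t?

25.6%

(δv/v)² = (1·δd/d)² + (-1·δt/t)²
  d term: (1×0.0712)² = 0.00507
  t term: (-1×0.0418)² = 0.00174
Total = 0.00681. Share from t = 0.00174/0.00681 = 0.256.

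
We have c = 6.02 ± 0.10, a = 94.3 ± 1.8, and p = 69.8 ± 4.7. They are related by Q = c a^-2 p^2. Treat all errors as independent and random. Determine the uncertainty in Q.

For a monomial Q ∝ c, a^-2, p^2, fractional errors add in quadrature:
  (1·δc/c)² = (1×0.0166)² = 0.000276;  (-2·δa/a)² = (-2×0.0191)² = 0.00146;  (2·δp/p)² = (2×0.0673)² = 0.0181
δQ/Q = √(0.0199) = 0.141
Q = 3.30, so δQ = 0.141 × 3.30 = 0.465.

0.465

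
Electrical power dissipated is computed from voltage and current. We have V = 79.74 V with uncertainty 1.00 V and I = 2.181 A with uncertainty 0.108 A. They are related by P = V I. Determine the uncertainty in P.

P is a product of powers, so relative uncertainties combine in quadrature:
  (1·δV/V)² = (1×0.0125)² = 0.000157;  (1·δI/I)² = (1×0.0495)² = 0.00245
δP/P = √(0.00261) = 0.0511
P = 173.9 W, so δP = 0.0511 × 173.9 = 8.88 W.

8.88 W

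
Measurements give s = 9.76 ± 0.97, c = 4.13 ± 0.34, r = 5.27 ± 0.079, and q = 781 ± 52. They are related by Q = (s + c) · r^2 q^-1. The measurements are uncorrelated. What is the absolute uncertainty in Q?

Let u = s + c = 13.9. δu = √(δs² + δc²) = √(0.941 + 0.116) = 1.03, so δu/u = 0.0740.
Q is then a monomial in u, r, q:
δQ/Q = √((δu/u)² + (2·δr/r)² + (-1·δq/q)²) = √(0.00548 + 0.000899 + 0.00443) = 0.104
Q = 0.494, so δQ = 0.104 × 0.494 = 0.0514.

0.0514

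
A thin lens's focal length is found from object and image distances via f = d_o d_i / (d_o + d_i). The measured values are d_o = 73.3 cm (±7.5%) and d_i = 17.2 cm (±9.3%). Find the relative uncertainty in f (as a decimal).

∂f/∂d_o = (d_i/(d_o+d_i))² = 0.0361;  ∂f/∂d_i = (d_o/(d_o+d_i))² = 0.656
δf = √((∂f/∂d_o · δd_o)² + (∂f/∂d_i · δd_i)²) = √(0.0394 + 1.10) = 1.07 cm
f = 13.9 cm, so δf/f = 1.07/13.9 = 0.0767.

0.0767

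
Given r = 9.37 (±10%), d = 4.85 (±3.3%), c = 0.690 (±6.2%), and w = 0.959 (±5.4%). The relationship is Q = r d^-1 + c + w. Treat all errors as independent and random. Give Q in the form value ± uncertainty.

3.58 ± 0.214

Let p = r·d^-1 = 1.93. δp/p = √((1·δr/r)² + (-1·δd/d)²) = √(0.0100 + 0.00109) = 0.105, so δp = 0.203.
Q = p + c + w: δQ = √(δp² + δc² + δw²) = √(0.0414 + 0.00183 + 0.00268) = 0.214
Q = 3.58.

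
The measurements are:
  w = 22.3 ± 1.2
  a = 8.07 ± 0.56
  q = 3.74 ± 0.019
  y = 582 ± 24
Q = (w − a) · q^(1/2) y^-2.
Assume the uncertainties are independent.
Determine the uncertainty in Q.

Let u = w − a = 14.2. δu = √(δw² + δa²) = √(1.44 + 0.314) = 1.32, so δu/u = 0.0931.
Q is then a monomial in u, q, y:
δQ/Q = √((δu/u)² + (½·δq/q)² + (-2·δy/y)²) = √(0.00866 + 6.45e-06 + 0.00680) = 0.124
Q = 8.12e-05, so δQ = 0.124 × 8.12e-05 = 1.01e-05.

1.01e-05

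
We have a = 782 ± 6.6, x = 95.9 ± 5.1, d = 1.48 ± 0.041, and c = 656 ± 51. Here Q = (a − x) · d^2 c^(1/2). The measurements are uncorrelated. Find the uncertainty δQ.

2650

Let u = a − x = 686. δu = √(δa² + δx²) = √(43.6 + 26.0) = 8.34, so δu/u = 0.0122.
Q is then a monomial in u, d, c:
δQ/Q = √((δu/u)² + (2·δd/d)² + (½·δc/c)²) = √(0.000148 + 0.00307 + 0.00151) = 0.0688
Q = 38500, so δQ = 0.0688 × 38500 = 2650.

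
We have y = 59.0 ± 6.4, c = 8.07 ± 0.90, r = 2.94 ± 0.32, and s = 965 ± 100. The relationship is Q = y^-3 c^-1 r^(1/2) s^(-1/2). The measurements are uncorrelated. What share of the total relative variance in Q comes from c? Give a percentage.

10.0%

(δQ/Q)² = (-3·δy/y)² + (-1·δc/c)² + (½·δr/r)² + (−½·δs/s)²
  y term: (-3×0.108)² = 0.106
  c term: (-1×0.112)² = 0.0124
  r term: (0.5×0.109)² = 0.00296
  s term: (-0.5×0.104)² = 0.00268
Total = 0.124. Share from c = 0.0124/0.124 = 0.100.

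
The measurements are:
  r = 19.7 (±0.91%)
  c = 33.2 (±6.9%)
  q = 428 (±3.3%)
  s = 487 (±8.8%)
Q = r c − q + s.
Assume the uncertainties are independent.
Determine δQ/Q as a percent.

8.99%

Let p = r·c = 654. δp/p = √((1·δr/r)² + (1·δc/c)²) = √(8.28e-05 + 0.00476) = 0.0696, so δp = 45.5.
Q = p − q + s: δQ = √(δp² + δq² + δs²) = √(2070 + 199 + 1840) = 64.1
Q = 713, so δQ/Q = 64.1/713 = 0.0899.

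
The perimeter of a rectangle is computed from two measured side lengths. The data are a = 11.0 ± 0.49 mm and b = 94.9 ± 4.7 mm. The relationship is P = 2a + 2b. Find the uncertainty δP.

9.45 mm

For a sum/difference, combine absolute errors in quadrature:
  (2·δa)² = 0.960;  (2·δb)² = 88.4
δP = √(89.3) = 9.45 mm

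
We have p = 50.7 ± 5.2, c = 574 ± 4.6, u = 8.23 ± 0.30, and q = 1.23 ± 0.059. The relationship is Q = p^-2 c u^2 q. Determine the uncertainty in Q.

4.15

For a monomial Q ∝ p^-2, c, u^2, q, fractional errors add in quadrature:
  (-2·δp/p)² = (-2×0.103)² = 0.0421;  (1·δc/c)² = (1×0.00801)² = 6.42e-05;  (2·δu/u)² = (2×0.0365)² = 0.00531;  (1·δq/q)² = (1×0.0480)² = 0.00230
δQ/Q = √(0.0498) = 0.223
Q = 18.6, so δQ = 0.223 × 18.6 = 4.15.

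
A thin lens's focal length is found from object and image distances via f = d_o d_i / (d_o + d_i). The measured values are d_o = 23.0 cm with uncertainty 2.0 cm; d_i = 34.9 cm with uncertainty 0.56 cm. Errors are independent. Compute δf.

∂f/∂d_o = (d_i/(d_o+d_i))² = 0.363;  ∂f/∂d_i = (d_o/(d_o+d_i))² = 0.158
δf = √((∂f/∂d_o · δd_o)² + (∂f/∂d_i · δd_i)²) = √(0.528 + 0.00781) = 0.732 cm

0.732 cm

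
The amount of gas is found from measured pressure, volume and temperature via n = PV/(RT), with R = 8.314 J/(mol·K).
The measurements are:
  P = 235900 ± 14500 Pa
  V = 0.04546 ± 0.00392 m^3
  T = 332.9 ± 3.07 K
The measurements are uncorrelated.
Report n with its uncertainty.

For a monomial n ∝ P, V, T^-1, fractional errors add in quadrature:
  (1·δP/P)² = (1×0.0615)² = 0.00378;  (1·δV/V)² = (1×0.0862)² = 0.00744;  (-1·δT/T)² = (-1×0.00922)² = 8.5e-05
δn/n = √(0.0113) = 0.106
n = 3.875 mol, so δn = 0.106 × 3.875 = 0.412 mol.

3.875 ± 0.412 mol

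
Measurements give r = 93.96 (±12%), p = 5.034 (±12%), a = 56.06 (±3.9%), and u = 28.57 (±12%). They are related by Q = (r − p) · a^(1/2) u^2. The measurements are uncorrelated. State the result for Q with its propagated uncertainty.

Let w = r − p = 88.93. δw = √(δr² + δp²) = √(127 + 0.365) = 11.3, so δw/w = 0.127.
Q is then a monomial in w, a, u:
δQ/Q = √((δw/w)² + (½·δa/a)² + (2·δu/u)²) = √(0.0161 + 0.000380 + 0.0576) = 0.272
Q = 543500, so δQ = 0.272 × 543500 = 1.48e+05.

(5.435 ± 1.48) × 10^5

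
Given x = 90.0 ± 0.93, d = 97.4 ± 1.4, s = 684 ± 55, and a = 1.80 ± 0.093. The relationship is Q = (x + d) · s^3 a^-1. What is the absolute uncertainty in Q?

8.22e+09

Let u = x + d = 187. δu = √(δx² + δd²) = √(0.865 + 1.96) = 1.68, so δu/u = 0.00897.
Q is then a monomial in u, s, a:
δQ/Q = √((δu/u)² + (3·δs/s)² + (-1·δa/a)²) = √(8.04e-05 + 0.0582 + 0.00267) = 0.247
Q = 3.33e+10, so δQ = 0.247 × 3.33e+10 = 8.22e+09.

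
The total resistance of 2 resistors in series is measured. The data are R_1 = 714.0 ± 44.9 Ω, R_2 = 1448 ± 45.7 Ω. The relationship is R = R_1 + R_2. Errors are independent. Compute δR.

64.1 Ω

For a sum/difference, combine absolute errors in quadrature:
  (δR_1)² = 2020;  (δR_2)² = 2090
δR = √(4100) = 64.1 Ω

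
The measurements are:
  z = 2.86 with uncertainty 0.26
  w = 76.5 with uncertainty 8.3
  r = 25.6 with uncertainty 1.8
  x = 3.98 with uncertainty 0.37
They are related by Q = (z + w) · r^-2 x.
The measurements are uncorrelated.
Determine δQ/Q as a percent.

19.8%

Let u = z + w = 79.4. δu = √(δz² + δw²) = √(0.0676 + 68.9) = 8.30, so δu/u = 0.105.
Q is then a monomial in u, r, x:
δQ/Q = √((δu/u)² + (-2·δr/r)² + (1·δx/x)²) = √(0.0109 + 0.0198 + 0.00864) = 0.198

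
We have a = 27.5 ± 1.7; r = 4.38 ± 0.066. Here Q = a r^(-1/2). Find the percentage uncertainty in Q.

6.23%

Q is a product of powers, so relative uncertainties combine in quadrature:
  (1·δa/a)² = (1×0.0618)² = 0.00382;  (−½·δr/r)² = (-0.5×0.0151)² = 5.68e-05
δQ/Q = √(0.00388) = 0.0623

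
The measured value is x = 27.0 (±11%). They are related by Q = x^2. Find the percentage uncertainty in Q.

22.0%

Q ∝ x^2, so δQ/Q = |2| · δx/x = 2 × 0.110 = 0.220.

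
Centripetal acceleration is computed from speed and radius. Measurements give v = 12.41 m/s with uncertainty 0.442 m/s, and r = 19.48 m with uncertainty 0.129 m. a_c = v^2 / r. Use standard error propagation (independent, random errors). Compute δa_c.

For a monomial a_c ∝ v^2, r^-1, fractional errors add in quadrature:
  (2·δv/v)² = (2×0.0356)² = 0.00507;  (-1·δr/r)² = (-1×0.00662)² = 4.39e-05
δa_c/a_c = √(0.00512) = 0.0715
a_c = 7.906 m/s^2, so δa_c = 0.0715 × 7.906 = 0.566 m/s^2.

0.566 m/s^2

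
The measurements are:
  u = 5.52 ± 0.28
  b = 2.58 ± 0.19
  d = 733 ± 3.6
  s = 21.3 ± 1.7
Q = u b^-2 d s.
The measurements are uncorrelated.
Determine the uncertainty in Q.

2270

Q is a product of powers, so relative uncertainties combine in quadrature:
  (1·δu/u)² = (1×0.0507)² = 0.00257;  (-2·δb/b)² = (-2×0.0736)² = 0.0217;  (1·δd/d)² = (1×0.00491)² = 2.41e-05;  (1·δs/s)² = (1×0.0798)² = 0.00637
δQ/Q = √(0.0307) = 0.175
Q = 12900, so δQ = 0.175 × 12900 = 2270.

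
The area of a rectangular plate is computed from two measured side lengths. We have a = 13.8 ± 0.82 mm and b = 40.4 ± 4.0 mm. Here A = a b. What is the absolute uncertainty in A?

For a monomial A ∝ a, b, fractional errors add in quadrature:
  (1·δa/a)² = (1×0.0594)² = 0.00353;  (1·δb/b)² = (1×0.0990)² = 0.00980
δA/A = √(0.0133) = 0.115
A = 558 mm^2, so δA = 0.115 × 558 = 64.4 mm^2.

64.4 mm^2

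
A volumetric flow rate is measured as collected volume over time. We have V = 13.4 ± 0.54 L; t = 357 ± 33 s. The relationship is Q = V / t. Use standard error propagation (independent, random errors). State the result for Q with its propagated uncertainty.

Each factor contributes (exponent × relative error)² to (δQ/Q)²:
  (1·δV/V)² = (1×0.0403)² = 0.00162;  (-1·δt/t)² = (-1×0.0924)² = 0.00854
δQ/Q = √(0.0102) = 0.101
Q = 0.0375 L/s, so δQ = 0.101 × 0.0375 = 0.00379 L/s.

0.0375 ± 0.00379 L/s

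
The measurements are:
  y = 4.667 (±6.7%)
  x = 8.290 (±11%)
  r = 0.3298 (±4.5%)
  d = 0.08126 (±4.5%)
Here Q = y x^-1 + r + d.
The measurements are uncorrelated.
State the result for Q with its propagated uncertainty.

Let p = y·x^-1 = 0.5630. δp/p = √((1·δy/y)² + (-1·δx/x)²) = √(0.00449 + 0.0121) = 0.129, so δp = 0.0725.
Q = p + r + d: δQ = √(δp² + δr² + δd²) = √(0.00526 + 0.000220 + 1.34e-05) = 0.0741
Q = 0.9740.

0.9740 ± 0.0741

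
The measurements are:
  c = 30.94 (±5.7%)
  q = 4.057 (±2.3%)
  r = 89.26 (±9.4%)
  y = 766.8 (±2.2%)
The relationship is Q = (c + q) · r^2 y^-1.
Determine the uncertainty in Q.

71.2

Let u = c + q = 35.00. δu = √(δc² + δq²) = √(3.11 + 0.00871) = 1.77, so δu/u = 0.0505.
Q is then a monomial in u, r, y:
δQ/Q = √((δu/u)² + (2·δr/r)² + (-1·δy/y)²) = √(0.00255 + 0.0353 + 0.000484) = 0.196
Q = 363.6, so δQ = 0.196 × 363.6 = 71.2.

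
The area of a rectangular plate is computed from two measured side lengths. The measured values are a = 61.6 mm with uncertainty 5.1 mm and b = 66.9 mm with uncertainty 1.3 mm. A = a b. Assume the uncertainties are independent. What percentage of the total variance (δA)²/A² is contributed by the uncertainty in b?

5.22%

(δA/A)² = (1·δa/a)² + (1·δb/b)²
  a term: (1×0.0828)² = 0.00685
  b term: (1×0.0194)² = 0.000378
Total = 0.00723. Share from b = 0.000378/0.00723 = 0.0522.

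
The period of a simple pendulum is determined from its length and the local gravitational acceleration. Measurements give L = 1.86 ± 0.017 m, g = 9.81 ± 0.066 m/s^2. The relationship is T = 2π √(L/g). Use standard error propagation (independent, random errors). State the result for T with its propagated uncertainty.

2.74 ± 0.0155 s

Since T is a product/quotient, work with relative uncertainties:
  (½·δL/L)² = (0.5×0.00914)² = 2.09e-05;  (−½·δg/g)² = (-0.5×0.00673)² = 1.13e-05
δT/T = √(3.22e-05) = 0.00567
T = 2.74 s, so δT = 0.00567 × 2.74 = 0.0155 s.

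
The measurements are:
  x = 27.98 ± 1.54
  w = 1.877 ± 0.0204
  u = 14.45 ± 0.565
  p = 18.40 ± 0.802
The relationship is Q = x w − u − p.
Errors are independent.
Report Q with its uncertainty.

Let h = x·w = 52.52. δh/h = √((1·δx/x)² + (1·δw/w)²) = √(0.00303 + 0.000118) = 0.0561, so δh = 2.95.
Q = h − u − p: δQ = √(δh² + δu² + δp²) = √(8.68 + 0.319 + 0.643) = 3.11
Q = 19.67.

19.67 ± 3.11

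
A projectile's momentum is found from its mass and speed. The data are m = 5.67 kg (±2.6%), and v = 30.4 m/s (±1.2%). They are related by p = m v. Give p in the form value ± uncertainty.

Products/powers → add relative errors in quadrature, weighted by exponent:
  (1·δm/m)² = (1×0.0260)² = 0.000676;  (1·δv/v)² = (1×0.0120)² = 0.000144
δp/p = √(0.000820) = 0.0286
p = 172 kg·m/s, so δp = 0.0286 × 172 = 4.94 kg·m/s.

172 ± 4.94 kg·m/s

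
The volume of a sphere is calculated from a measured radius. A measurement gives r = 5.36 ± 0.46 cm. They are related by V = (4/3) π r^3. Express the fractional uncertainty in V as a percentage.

25.7%

V ∝ r^3, so δV/V = |3| · δr/r = 3 × 0.0858 = 0.257.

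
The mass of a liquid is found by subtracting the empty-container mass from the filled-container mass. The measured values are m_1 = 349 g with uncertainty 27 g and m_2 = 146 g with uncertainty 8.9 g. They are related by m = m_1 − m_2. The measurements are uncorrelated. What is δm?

28.4 g

Absolute uncertainties add in quadrature for a linear combination:
  (δm_1)² = 729;  (δm_2)² = 79.2
δm = √(808) = 28.4 g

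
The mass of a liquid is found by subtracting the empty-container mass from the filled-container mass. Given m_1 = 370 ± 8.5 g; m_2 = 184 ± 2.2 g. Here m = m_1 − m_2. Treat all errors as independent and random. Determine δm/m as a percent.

Sums and differences: (δm)² = Σ (cᵢ δxᵢ)².
  (δm_1)² = 72.2;  (δm_2)² = 4.84
δm = √(77.1) = 8.78 g
m = 186 g, so δm/m = 8.78/186 = 0.0472.

4.72%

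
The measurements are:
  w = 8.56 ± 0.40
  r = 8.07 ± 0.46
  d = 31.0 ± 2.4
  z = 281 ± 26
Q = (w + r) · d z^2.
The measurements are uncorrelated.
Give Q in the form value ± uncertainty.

(4.07 ± 0.830) × 10^7

Let u = w + r = 16.6. δu = √(δw² + δr²) = √(0.160 + 0.212) = 0.610, so δu/u = 0.0367.
Q is then a monomial in u, d, z:
δQ/Q = √((δu/u)² + (1·δd/d)² + (2·δz/z)²) = √(0.00134 + 0.00599 + 0.0342) = 0.204
Q = 4.07e+07, so δQ = 0.204 × 4.07e+07 = 8.3e+06.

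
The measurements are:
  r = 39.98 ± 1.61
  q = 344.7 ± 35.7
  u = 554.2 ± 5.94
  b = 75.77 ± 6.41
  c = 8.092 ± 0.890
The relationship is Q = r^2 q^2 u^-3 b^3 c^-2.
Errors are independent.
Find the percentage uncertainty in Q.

Since Q is a product/quotient, work with relative uncertainties:
  (2·δr/r)² = (2×0.0403)² = 0.00649;  (2·δq/q)² = (2×0.104)² = 0.0429;  (-3·δu/u)² = (-3×0.0107)² = 0.00103;  (3·δb/b)² = (3×0.0846)² = 0.0644;  (-2·δc/c)² = (-2×0.110)² = 0.0484
δQ/Q = √(0.163) = 0.404

40.4%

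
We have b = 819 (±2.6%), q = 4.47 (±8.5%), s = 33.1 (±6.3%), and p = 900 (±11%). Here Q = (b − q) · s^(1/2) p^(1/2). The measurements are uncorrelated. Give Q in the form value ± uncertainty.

Let u = b − q = 815. δu = √(δb² + δq²) = √(453 + 0.144) = 21.3, so δu/u = 0.0261.
Q is then a monomial in u, s, p:
δQ/Q = √((δu/u)² + (½·δs/s)² + (½·δp/p)²) = √(0.000684 + 0.000992 + 0.00302) = 0.0686
Q = 1.41e+05, so δQ = 0.0686 × 1.41e+05 = 9640.

(1.41 ± 0.0964) × 10^5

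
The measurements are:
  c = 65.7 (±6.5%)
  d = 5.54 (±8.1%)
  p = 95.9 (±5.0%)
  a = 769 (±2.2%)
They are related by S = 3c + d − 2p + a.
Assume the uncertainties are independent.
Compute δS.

23.3

Sums and differences: (δS)² = Σ (cᵢ δxᵢ)².
  (3·δc)² = 164;  (δd)² = 0.201;  (2·δp)² = 92.0;  (δa)² = 286
δS = √(543) = 23.3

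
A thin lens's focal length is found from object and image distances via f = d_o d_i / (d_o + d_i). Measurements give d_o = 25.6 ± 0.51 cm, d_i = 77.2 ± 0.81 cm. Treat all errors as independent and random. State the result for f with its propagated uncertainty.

∂f/∂d_o = (d_i/(d_o+d_i))² = 0.564;  ∂f/∂d_i = (d_o/(d_o+d_i))² = 0.0620
δf = √((∂f/∂d_o · δd_o)² + (∂f/∂d_i · δd_i)²) = √(0.0827 + 0.00252) = 0.292 cm
f = 19.2 cm.

19.2 ± 0.292 cm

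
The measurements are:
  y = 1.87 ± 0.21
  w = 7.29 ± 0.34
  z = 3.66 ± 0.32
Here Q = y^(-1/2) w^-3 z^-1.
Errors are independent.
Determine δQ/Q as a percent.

17.4%

Each factor contributes (exponent × relative error)² to (δQ/Q)²:
  (−½·δy/y)² = (-0.5×0.112)² = 0.00315;  (-3·δw/w)² = (-3×0.0466)² = 0.0196;  (-1·δz/z)² = (-1×0.0874)² = 0.00764
δQ/Q = √(0.0304) = 0.174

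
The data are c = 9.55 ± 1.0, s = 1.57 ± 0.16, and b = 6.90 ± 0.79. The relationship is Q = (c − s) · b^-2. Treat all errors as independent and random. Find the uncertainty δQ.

Let u = c − s = 7.98. δu = √(δc² + δs²) = √(1.00 + 0.0256) = 1.01, so δu/u = 0.127.
Q is then a monomial in u, b:
δQ/Q = √((δu/u)² + (-2·δb/b)²) = √(0.0161 + 0.0524) = 0.262
Q = 0.168, so δQ = 0.262 × 0.168 = 0.0439.

0.0439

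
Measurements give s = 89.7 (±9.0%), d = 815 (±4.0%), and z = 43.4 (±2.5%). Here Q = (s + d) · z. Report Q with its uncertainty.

Let u = s + d = 905. δu = √(δs² + δd²) = √(65.2 + 1060) = 33.6, so δu/u = 0.0371.
Q is then a monomial in u, z:
δQ/Q = √((δu/u)² + (1·δz/z)²) = √(0.00138 + 0.000625) = 0.0448
Q = 39300, so δQ = 0.0448 × 39300 = 1760.

39300 ± 1760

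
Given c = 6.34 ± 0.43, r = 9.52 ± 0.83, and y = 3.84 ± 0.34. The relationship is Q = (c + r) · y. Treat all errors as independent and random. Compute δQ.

Let u = c + r = 15.9. δu = √(δc² + δr²) = √(0.185 + 0.689) = 0.935, so δu/u = 0.0589.
Q is then a monomial in u, y:
δQ/Q = √((δu/u)² + (1·δy/y)²) = √(0.00347 + 0.00784) = 0.106
Q = 60.9, so δQ = 0.106 × 60.9 = 6.48.

6.48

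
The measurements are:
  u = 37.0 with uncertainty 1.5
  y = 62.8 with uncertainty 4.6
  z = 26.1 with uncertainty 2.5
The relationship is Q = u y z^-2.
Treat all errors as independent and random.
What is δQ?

Since Q is a product/quotient, work with relative uncertainties:
  (1·δu/u)² = (1×0.0405)² = 0.00164;  (1·δy/y)² = (1×0.0732)² = 0.00537;  (-2·δz/z)² = (-2×0.0958)² = 0.0367
δQ/Q = √(0.0437) = 0.209
Q = 3.41, so δQ = 0.209 × 3.41 = 0.713.

0.713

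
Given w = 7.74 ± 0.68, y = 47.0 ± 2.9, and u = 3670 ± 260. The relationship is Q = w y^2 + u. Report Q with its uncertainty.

20800 ± 2600

Let p = w·y^2 = 17100. δp/p = √((1·δw/w)² + (2·δy/y)²) = √(0.00772 + 0.0152) = 0.151, so δp = 2590.
Q = p + u: δQ = √(δp² + δu²) = √(6.71e+06 + 67600) = 2600
Q = 20800.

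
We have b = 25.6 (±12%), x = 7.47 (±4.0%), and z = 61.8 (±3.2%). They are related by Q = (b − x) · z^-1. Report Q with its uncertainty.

0.293 ± 0.0508

Let u = b − x = 18.1. δu = √(δb² + δx²) = √(9.44 + 0.0893) = 3.09, so δu/u = 0.170.
Q is then a monomial in u, z:
δQ/Q = √((δu/u)² + (-1·δz/z)²) = √(0.0290 + 0.00102) = 0.173
Q = 0.293, so δQ = 0.173 × 0.293 = 0.0508.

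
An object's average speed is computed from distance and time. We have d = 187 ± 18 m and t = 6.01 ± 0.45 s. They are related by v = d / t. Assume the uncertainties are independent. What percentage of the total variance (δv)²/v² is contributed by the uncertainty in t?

37.7%

(δv/v)² = (1·δd/d)² + (-1·δt/t)²
  d term: (1×0.0963)² = 0.00927
  t term: (-1×0.0749)² = 0.00561
Total = 0.0149. Share from t = 0.00561/0.0149 = 0.377.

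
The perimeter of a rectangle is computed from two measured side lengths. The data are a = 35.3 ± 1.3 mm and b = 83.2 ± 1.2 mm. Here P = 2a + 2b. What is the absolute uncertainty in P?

3.54 mm

Sums and differences: (δP)² = Σ (cᵢ δxᵢ)².
  (2·δa)² = 6.76;  (2·δb)² = 5.76
δP = √(12.5) = 3.54 mm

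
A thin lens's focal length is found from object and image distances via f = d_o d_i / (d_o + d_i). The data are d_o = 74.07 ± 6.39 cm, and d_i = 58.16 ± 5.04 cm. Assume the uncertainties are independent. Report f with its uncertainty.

32.58 ± 2.01 cm

∂f/∂d_o = (d_i/(d_o+d_i))² = 0.193;  ∂f/∂d_i = (d_o/(d_o+d_i))² = 0.314
δf = √((∂f/∂d_o · δd_o)² + (∂f/∂d_i · δd_i)²) = √(1.53 + 2.50) = 2.01 cm
f = 32.58 cm.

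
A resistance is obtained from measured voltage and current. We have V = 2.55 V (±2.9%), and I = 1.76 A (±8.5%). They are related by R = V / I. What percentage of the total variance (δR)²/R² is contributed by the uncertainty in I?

(δR/R)² = (1·δV/V)² + (-1·δI/I)²
  V term: (1×0.0290)² = 0.000841
  I term: (-1×0.0850)² = 0.00723
Total = 0.00807. Share from I = 0.00723/0.00807 = 0.896.

89.6%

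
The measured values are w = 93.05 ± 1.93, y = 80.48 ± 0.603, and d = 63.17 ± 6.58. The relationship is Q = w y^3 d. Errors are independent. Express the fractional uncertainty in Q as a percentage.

Relative error in a monomial: (δQ/Q)² = Σ (nᵢ · δxᵢ/xᵢ)².
  (1·δw/w)² = (1×0.0207)² = 0.000430;  (3·δy/y)² = (3×0.00749)² = 0.000505;  (1·δd/d)² = (1×0.104)² = 0.0109
δQ/Q = √(0.0118) = 0.109

10.9%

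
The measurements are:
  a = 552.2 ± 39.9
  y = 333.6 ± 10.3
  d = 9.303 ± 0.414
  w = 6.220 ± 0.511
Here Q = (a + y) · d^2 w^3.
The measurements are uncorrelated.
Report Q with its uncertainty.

(1.845 ± 0.491) × 10^7

Let u = a + y = 885.8. δu = √(δa² + δy²) = √(1590 + 106) = 41.2, so δu/u = 0.0465.
Q is then a monomial in u, d, w:
δQ/Q = √((δu/u)² + (2·δd/d)² + (3·δw/w)²) = √(0.00216 + 0.00792 + 0.0607) = 0.266
Q = 1.845e+07, so δQ = 0.266 × 1.845e+07 = 4.91e+06.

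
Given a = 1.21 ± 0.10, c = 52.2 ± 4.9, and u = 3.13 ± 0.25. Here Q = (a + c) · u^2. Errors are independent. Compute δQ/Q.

Let w = a + c = 53.4. δw = √(δa² + δc²) = √(0.0100 + 24.0) = 4.90, so δw/w = 0.0918.
Q is then a monomial in w, u:
δQ/Q = √((δw/w)² + (2·δu/u)²) = √(0.00842 + 0.0255) = 0.184

0.184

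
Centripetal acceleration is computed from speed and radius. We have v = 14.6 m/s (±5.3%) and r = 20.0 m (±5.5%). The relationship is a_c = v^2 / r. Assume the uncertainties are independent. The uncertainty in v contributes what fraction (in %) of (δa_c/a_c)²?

(δa_c/a_c)² = (2·δv/v)² + (-1·δr/r)²
  v term: (2×0.0530)² = 0.0112
  r term: (-1×0.0550)² = 0.00303
Total = 0.0143. Share from v = 0.0112/0.0143 = 0.788.

78.8%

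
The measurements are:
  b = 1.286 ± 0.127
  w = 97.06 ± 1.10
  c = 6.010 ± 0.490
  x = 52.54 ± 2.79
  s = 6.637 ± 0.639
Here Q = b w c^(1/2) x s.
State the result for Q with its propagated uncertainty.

106700 ± 16400

Since Q is a product/quotient, work with relative uncertainties:
  (1·δb/b)² = (1×0.0988)² = 0.00975;  (1·δw/w)² = (1×0.0113)² = 0.000128;  (½·δc/c)² = (0.5×0.0815)² = 0.00166;  (1·δx/x)² = (1×0.0531)² = 0.00282;  (1·δs/s)² = (1×0.0963)² = 0.00927
δQ/Q = √(0.0236) = 0.154
Q = 106700, so δQ = 0.154 × 106700 = 16400.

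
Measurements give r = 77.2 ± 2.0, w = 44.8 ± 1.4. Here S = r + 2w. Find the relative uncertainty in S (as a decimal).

For a sum/difference, combine absolute errors in quadrature:
  (δr)² = 4.00;  (2·δw)² = 7.84
δS = √(11.8) = 3.44
S = 167, so δS/S = 3.44/167 = 0.0206.

0.0206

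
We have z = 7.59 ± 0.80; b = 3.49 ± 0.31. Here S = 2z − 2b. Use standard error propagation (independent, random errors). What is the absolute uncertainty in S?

Absolute uncertainties add in quadrature for a linear combination:
  (2·δz)² = 2.56;  (2·δb)² = 0.384
δS = √(2.94) = 1.72

1.72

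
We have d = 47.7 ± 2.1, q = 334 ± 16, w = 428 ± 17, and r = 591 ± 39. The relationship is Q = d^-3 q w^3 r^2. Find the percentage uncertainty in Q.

22.7%

Relative error in a monomial: (δQ/Q)² = Σ (nᵢ · δxᵢ/xᵢ)².
  (-3·δd/d)² = (-3×0.0440)² = 0.0174;  (1·δq/q)² = (1×0.0479)² = 0.00229;  (3·δw/w)² = (3×0.0397)² = 0.0142;  (2·δr/r)² = (2×0.0660)² = 0.0174
δQ/Q = √(0.0514) = 0.227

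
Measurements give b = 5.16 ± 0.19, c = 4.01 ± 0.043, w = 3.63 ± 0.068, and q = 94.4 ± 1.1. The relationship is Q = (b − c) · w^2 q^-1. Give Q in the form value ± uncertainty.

Let u = b − c = 1.15. δu = √(δb² + δc²) = √(0.0361 + 0.00185) = 0.195, so δu/u = 0.169.
Q is then a monomial in u, w, q:
δQ/Q = √((δu/u)² + (2·δw/w)² + (-1·δq/q)²) = √(0.0287 + 0.00140 + 0.000136) = 0.174
Q = 0.161, so δQ = 0.174 × 0.161 = 0.0279.

0.161 ± 0.0279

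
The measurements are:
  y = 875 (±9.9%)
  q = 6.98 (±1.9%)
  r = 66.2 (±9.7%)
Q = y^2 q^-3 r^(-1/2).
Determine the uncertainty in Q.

58.6

Each factor contributes (exponent × relative error)² to (δQ/Q)²:
  (2·δy/y)² = (2×0.0990)² = 0.0392;  (-3·δq/q)² = (-3×0.0190)² = 0.00325;  (−½·δr/r)² = (-0.5×0.0970)² = 0.00235
δQ/Q = √(0.0448) = 0.212
Q = 277, so δQ = 0.212 × 277 = 58.6.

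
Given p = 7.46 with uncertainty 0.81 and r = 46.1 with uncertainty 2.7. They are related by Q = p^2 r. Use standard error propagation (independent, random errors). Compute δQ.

577

For a monomial Q ∝ p^2, r, fractional errors add in quadrature:
  (2·δp/p)² = (2×0.109)² = 0.0472;  (1·δr/r)² = (1×0.0586)² = 0.00343
δQ/Q = √(0.0506) = 0.225
Q = 2570, so δQ = 0.225 × 2570 = 577.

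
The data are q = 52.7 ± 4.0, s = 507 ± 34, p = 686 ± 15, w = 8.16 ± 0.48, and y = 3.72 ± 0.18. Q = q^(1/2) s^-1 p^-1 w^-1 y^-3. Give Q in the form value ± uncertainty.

Relative error in a monomial: (δQ/Q)² = Σ (nᵢ · δxᵢ/xᵢ)².
  (½·δq/q)² = (0.5×0.0759)² = 0.00144;  (-1·δs/s)² = (-1×0.0671)² = 0.00450;  (-1·δp/p)² = (-1×0.0219)² = 0.000478;  (-1·δw/w)² = (-1×0.0588)² = 0.00346;  (-3·δy/y)² = (-3×0.0484)² = 0.0211
δQ/Q = √(0.0309) = 0.176
Q = 4.97e-08, so δQ = 0.176 × 4.97e-08 = 8.74e-09.

(4.97 ± 0.874) × 10^-8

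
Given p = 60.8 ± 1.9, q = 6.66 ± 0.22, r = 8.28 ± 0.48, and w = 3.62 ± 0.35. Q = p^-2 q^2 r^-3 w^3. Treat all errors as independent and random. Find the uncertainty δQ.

Since Q is a product/quotient, work with relative uncertainties:
  (-2·δp/p)² = (-2×0.0312)² = 0.00391;  (2·δq/q)² = (2×0.0330)² = 0.00436;  (-3·δr/r)² = (-3×0.0580)² = 0.0302;  (3·δw/w)² = (3×0.0967)² = 0.0841
δQ/Q = √(0.123) = 0.350
Q = 0.00100, so δQ = 0.350 × 0.00100 = 0.000351.

0.000351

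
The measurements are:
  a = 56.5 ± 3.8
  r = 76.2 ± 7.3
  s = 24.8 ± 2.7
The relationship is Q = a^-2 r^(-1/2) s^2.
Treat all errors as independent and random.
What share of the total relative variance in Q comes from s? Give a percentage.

(δQ/Q)² = (-2·δa/a)² + (−½·δr/r)² + (2·δs/s)²
  a term: (-2×0.0673)² = 0.0181
  r term: (-0.5×0.0958)² = 0.00229
  s term: (2×0.109)² = 0.0474
Total = 0.0678. Share from s = 0.0474/0.0678 = 0.699.

69.9%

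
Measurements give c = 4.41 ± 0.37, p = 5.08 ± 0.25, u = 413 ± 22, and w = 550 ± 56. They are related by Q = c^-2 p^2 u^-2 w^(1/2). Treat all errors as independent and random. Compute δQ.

4.15e-05

Relative error in a monomial: (δQ/Q)² = Σ (nᵢ · δxᵢ/xᵢ)².
  (-2·δc/c)² = (-2×0.0839)² = 0.0282;  (2·δp/p)² = (2×0.0492)² = 0.00969;  (-2·δu/u)² = (-2×0.0533)² = 0.0114;  (½·δw/w)² = (0.5×0.102)² = 0.00259
δQ/Q = √(0.0518) = 0.228
Q = 0.000182, so δQ = 0.228 × 0.000182 = 4.15e-05.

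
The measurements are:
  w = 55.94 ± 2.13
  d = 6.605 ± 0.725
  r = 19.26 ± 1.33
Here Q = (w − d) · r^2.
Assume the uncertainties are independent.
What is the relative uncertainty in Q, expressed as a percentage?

Let u = w − d = 49.33. δu = √(δw² + δd²) = √(4.54 + 0.526) = 2.25, so δu/u = 0.0456.
Q is then a monomial in u, r:
δQ/Q = √((δu/u)² + (2·δr/r)²) = √(0.00208 + 0.0191) = 0.145

14.5%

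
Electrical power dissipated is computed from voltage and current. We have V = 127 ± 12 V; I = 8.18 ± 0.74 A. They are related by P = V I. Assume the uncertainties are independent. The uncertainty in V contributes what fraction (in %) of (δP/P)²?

52.2%

(δP/P)² = (1·δV/V)² + (1·δI/I)²
  V term: (1×0.0945)² = 0.00893
  I term: (1×0.0905)² = 0.00818
Total = 0.0171. Share from V = 0.00893/0.0171 = 0.522.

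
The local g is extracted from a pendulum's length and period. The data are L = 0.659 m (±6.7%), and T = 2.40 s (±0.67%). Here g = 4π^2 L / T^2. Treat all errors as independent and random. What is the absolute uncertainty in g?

0.309 m/s^2

Since g is a product/quotient, work with relative uncertainties:
  (1·δL/L)² = (1×0.0670)² = 0.00449;  (-2·δT/T)² = (-2×0.00670)² = 0.000180
δg/g = √(0.00467) = 0.0683
g = 4.52 m/s^2, so δg = 0.0683 × 4.52 = 0.309 m/s^2.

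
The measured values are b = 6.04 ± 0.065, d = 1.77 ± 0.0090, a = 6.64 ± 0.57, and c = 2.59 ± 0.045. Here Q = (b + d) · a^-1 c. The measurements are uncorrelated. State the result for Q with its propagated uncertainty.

3.05 ± 0.268

Let u = b + d = 7.81. δu = √(δb² + δd²) = √(0.00423 + 8.1e-05) = 0.0656, so δu/u = 0.00840.
Q is then a monomial in u, a, c:
δQ/Q = √((δu/u)² + (-1·δa/a)² + (1·δc/c)²) = √(7.06e-05 + 0.00737 + 0.000302) = 0.0880
Q = 3.05, so δQ = 0.0880 × 3.05 = 0.268.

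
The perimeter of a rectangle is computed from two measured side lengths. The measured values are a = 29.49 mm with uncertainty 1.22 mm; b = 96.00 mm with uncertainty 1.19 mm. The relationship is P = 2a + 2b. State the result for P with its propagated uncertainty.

251.0 ± 3.41 mm

For a sum/difference, combine absolute errors in quadrature:
  (2·δa)² = 5.95;  (2·δb)² = 5.66
δP = √(11.6) = 3.41 mm
P = 251.0 mm.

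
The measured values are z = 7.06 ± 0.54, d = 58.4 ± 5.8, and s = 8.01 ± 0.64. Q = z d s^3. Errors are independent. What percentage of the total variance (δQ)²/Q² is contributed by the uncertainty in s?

(δQ/Q)² = (1·δz/z)² + (1·δd/d)² + (3·δs/s)²
  z term: (1×0.0765)² = 0.00585
  d term: (1×0.0993)² = 0.00986
  s term: (3×0.0799)² = 0.0575
Total = 0.0732. Share from s = 0.0575/0.0732 = 0.785.

78.5%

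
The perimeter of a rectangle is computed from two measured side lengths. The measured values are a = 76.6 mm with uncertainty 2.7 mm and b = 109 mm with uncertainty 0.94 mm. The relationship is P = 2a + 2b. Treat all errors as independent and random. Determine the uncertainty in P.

Each term contributes (cᵢ δxᵢ)² to (δP)²:
  (2·δa)² = 29.2;  (2·δb)² = 3.53
δP = √(32.7) = 5.72 mm

5.72 mm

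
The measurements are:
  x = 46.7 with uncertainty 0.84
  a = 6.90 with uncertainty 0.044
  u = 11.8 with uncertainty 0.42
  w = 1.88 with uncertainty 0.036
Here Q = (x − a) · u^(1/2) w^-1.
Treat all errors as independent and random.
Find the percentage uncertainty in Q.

Let h = x − a = 39.8. δh = √(δx² + δa²) = √(0.706 + 0.00194) = 0.841, so δh/h = 0.0211.
Q is then a monomial in h, u, w:
δQ/Q = √((δh/h)² + (½·δu/u)² + (-1·δw/w)²) = √(0.000447 + 0.000317 + 0.000367) = 0.0336

3.36%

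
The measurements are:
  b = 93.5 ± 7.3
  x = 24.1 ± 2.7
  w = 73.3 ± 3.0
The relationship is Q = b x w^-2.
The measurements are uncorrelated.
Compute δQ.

For a monomial Q ∝ b, x, w^-2, fractional errors add in quadrature:
  (1·δb/b)² = (1×0.0781)² = 0.00610;  (1·δx/x)² = (1×0.112)² = 0.0126;  (-2·δw/w)² = (-2×0.0409)² = 0.00670
δQ/Q = √(0.0253) = 0.159
Q = 0.419, so δQ = 0.159 × 0.419 = 0.0668.

0.0668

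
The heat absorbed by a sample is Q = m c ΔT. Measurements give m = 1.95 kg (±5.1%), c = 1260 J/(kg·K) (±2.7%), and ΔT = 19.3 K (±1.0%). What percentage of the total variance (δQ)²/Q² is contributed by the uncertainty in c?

21.3%

(δQ/Q)² = (1·δm/m)² + (1·δc/c)² + (1·δΔT/ΔT)²
  m term: (1×0.0510)² = 0.00260
  c term: (1×0.0270)² = 0.000729
  ΔT term: (1×0.0100)² = 0.000100
Total = 0.00343. Share from c = 0.000729/0.00343 = 0.213.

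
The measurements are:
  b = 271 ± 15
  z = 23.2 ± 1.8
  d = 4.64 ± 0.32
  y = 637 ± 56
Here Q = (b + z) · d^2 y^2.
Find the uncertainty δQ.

Let u = b + z = 294. δu = √(δb² + δz²) = √(225 + 3.24) = 15.1, so δu/u = 0.0514.
Q is then a monomial in u, d, y:
δQ/Q = √((δu/u)² + (2·δd/d)² + (2·δy/y)²) = √(0.00264 + 0.0190 + 0.0309) = 0.229
Q = 2.57e+09, so δQ = 0.229 × 2.57e+09 = 5.89e+08.

5.89e+08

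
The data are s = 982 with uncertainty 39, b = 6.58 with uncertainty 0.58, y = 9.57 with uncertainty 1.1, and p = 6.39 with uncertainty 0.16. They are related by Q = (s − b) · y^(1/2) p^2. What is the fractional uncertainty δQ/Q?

Let u = s − b = 975. δu = √(δs² + δb²) = √(1520 + 0.336) = 39.0, so δu/u = 0.0400.
Q is then a monomial in u, y, p:
δQ/Q = √((δu/u)² + (½·δy/y)² + (2·δp/p)²) = √(0.00160 + 0.00330 + 0.00251) = 0.0861

0.0861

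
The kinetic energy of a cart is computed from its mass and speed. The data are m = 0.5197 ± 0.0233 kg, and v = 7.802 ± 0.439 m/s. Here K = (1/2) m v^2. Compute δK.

Since K is a product/quotient, work with relative uncertainties:
  (1·δm/m)² = (1×0.0448)² = 0.00201;  (2·δv/v)² = (2×0.0563)² = 0.0127
δK/K = √(0.0147) = 0.121
K = 15.82 J, so δK = 0.121 × 15.82 = 1.92 J.

1.92 J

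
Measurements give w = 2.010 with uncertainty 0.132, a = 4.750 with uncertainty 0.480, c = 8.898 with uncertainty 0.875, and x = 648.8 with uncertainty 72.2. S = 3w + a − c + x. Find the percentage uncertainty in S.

11.1%

Each term contributes (cᵢ δxᵢ)² to (δS)²:
  (3·δw)² = 0.157;  (δa)² = 0.230;  (δc)² = 0.766;  (δx)² = 5210
δS = √(5210) = 72.2
S = 650.7, so δS/S = 72.2/650.7 = 0.111.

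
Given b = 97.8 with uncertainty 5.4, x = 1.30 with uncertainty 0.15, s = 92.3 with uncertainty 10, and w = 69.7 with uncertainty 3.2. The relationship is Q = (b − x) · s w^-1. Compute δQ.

Let u = b − x = 96.5. δu = √(δb² + δx²) = √(29.2 + 0.0225) = 5.40, so δu/u = 0.0560.
Q is then a monomial in u, s, w:
δQ/Q = √((δu/u)² + (1·δs/s)² + (-1·δw/w)²) = √(0.00313 + 0.0117 + 0.00211) = 0.130
Q = 128, so δQ = 0.130 × 128 = 16.7.

16.7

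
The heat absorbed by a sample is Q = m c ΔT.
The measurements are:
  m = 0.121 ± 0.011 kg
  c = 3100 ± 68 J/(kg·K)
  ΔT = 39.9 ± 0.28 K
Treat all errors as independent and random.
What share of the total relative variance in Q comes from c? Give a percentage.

(δQ/Q)² = (1·δm/m)² + (1·δc/c)² + (1·δΔT/ΔT)²
  m term: (1×0.0909)² = 0.00826
  c term: (1×0.0219)² = 0.000481
  ΔT term: (1×0.00702)² = 4.92e-05
Total = 0.00879. Share from c = 0.000481/0.00879 = 0.0547.

5.47%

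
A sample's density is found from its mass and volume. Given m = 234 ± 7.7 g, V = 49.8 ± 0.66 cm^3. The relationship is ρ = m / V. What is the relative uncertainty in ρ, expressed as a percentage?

3.55%

Relative error in a monomial: (δρ/ρ)² = Σ (nᵢ · δxᵢ/xᵢ)².
  (1·δm/m)² = (1×0.0329)² = 0.00108;  (-1·δV/V)² = (-1×0.0133)² = 0.000176
δρ/ρ = √(0.00126) = 0.0355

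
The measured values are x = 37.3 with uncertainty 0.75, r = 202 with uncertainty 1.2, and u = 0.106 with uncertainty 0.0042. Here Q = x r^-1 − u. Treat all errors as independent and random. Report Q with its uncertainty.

Let p = x·r^-1 = 0.185. δp/p = √((1·δx/x)² + (-1·δr/r)²) = √(0.000404 + 3.53e-05) = 0.0210, so δp = 0.00387.
Q = p − u: δQ = √(δp² + δu²) = √(1.5e-05 + 1.76e-05) = 0.00571
Q = 0.0787.

0.0787 ± 0.00571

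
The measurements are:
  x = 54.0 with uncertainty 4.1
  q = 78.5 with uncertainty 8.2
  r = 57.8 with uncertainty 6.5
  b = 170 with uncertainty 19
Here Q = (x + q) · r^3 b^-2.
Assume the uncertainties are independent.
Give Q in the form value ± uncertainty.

Let u = x + q = 132. δu = √(δx² + δq²) = √(16.8 + 67.2) = 9.17, so δu/u = 0.0692.
Q is then a monomial in u, r, b:
δQ/Q = √((δu/u)² + (3·δr/r)² + (-2·δb/b)²) = √(0.00479 + 0.114 + 0.0500) = 0.411
Q = 885, so δQ = 0.411 × 885 = 363.

885 ± 363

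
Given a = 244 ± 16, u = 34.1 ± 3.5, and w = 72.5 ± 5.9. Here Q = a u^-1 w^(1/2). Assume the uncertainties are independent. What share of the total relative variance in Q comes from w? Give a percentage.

(δQ/Q)² = (1·δa/a)² + (-1·δu/u)² + (½·δw/w)²
  a term: (1×0.0656)² = 0.00430
  u term: (-1×0.103)² = 0.0105
  w term: (0.5×0.0814)² = 0.00166
Total = 0.0165. Share from w = 0.00166/0.0165 = 0.100.

10.0%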